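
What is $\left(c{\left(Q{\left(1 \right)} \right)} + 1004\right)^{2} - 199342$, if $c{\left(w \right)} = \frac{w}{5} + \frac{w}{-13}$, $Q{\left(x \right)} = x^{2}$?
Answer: $\frac{3417691874}{4225} \approx 8.0892 \cdot 10^{5}$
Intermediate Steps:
$c{\left(w \right)} = \frac{8 w}{65}$ ($c{\left(w \right)} = w \frac{1}{5} + w \left(- \frac{1}{13}\right) = \frac{w}{5} - \frac{w}{13} = \frac{8 w}{65}$)
$\left(c{\left(Q{\left(1 \right)} \right)} + 1004\right)^{2} - 199342 = \left(\frac{8 \cdot 1^{2}}{65} + 1004\right)^{2} - 199342 = \left(\frac{8}{65} \cdot 1 + 1004\right)^{2} - 199342 = \left(\frac{8}{65} + 1004\right)^{2} - 199342 = \left(\frac{65268}{65}\right)^{2} - 199342 = \frac{4259911824}{4225} - 199342 = \frac{3417691874}{4225}$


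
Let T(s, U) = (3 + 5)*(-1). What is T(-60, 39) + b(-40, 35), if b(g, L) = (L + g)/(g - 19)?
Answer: -467/59 ≈ -7.9153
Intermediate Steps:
T(s, U) = -8 (T(s, U) = 8*(-1) = -8)
b(g, L) = (L + g)/(-19 + g)
T(-60, 39) + b(-40, 35) = -8 + (35 - 40)/(-19 - 40) = -8 - 5/(-59) = -8 - 1/59*(-5) = -8 + 5/59 = -467/59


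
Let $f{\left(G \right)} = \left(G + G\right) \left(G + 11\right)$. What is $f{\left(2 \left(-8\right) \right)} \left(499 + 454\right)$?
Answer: $152480$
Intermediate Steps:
$f{\left(G \right)} = 2 G \left(11 + G\right)$
$f{\left(2 \left(-8\right) \right)} \left(499 + 454\right) = 2 \cdot 2 \left(-8\right) \left(11 + 2 \left(-8\right)\right) \left(499 + 454\right) = 2 \left(-16\right) \left(11 - 16\right) 953 = 2 \left(-16\right) \left(-5\right) 953 = 160 \cdot 953 = 152480$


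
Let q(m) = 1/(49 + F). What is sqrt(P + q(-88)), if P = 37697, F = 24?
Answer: sqrt(200887386)/73 ≈ 194.16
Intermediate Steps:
q(m) = 1/73 (q(m) = 1/(49 + 24) = 1/73)
sqrt(P + q(-88)) = sqrt(37697 + 1/73) = sqrt(2751882/73) = sqrt(200887386)/73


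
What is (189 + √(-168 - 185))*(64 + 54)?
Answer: 22302 + 118*I*√353 ≈ 22302.0 + 2217.0*I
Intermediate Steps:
(189 + √(-168 - 185))*(64 + 54) = (189 + √(-353))*118 = (189 + I*√353)*118 = 22302 + 118*I*√353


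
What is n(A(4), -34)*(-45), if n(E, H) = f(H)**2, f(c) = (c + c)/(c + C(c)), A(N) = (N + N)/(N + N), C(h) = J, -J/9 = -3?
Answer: -208080/49 ≈ -4246.5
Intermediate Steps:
J = 27 (J = -9*(-3) = 27)
C(h) = 27
A(N) = 1 (A(N) = (2*N)/((2*N)) = (2*N)*(1/(2*N)) = 1)
f(c) = 2*c/(27 + c) (f(c) = (c + c)/(c + 27) = (2*c)/(27 + c) = 2*c/(27 + c))
n(E, H) = 4*H**2/(27 + H)**2 (n(E, H) = (2*H/(27 + H))**2 = 4*H**2/(27 + H)**2)
n(A(4), -34)*(-45) = (4*(-34)**2/(27 - 34)**2)*(-45) = (4*1156/(-7)**2)*(-45) = (4*1156*(1/49))*(-45) = (4624/49)*(-45) = -208080/49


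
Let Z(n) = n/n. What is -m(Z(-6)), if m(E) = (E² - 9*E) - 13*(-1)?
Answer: -5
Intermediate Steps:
Z(n) = 1
m(E) = 13 + E² - 9*E (m(E) = (E² - 9*E) + 13 = 13 + E² - 9*E)
-m(Z(-6)) = -(13 + 1² - 9*1) = -(13 + 1 - 9) = -1*5 = -5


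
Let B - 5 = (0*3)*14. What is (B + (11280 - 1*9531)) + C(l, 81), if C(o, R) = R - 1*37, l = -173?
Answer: 1798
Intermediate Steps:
B = 5 (B = 5 + (0*3)*14 = 5 + 0*14 = 5 + 0 = 5)
C(o, R) = -37 + R (C(o, R) = R - 37 = -37 + R)
(B + (11280 - 1*9531)) + C(l, 81) = (5 + (11280 - 1*9531)) + (-37 + 81) = (5 + (11280 - 9531)) + 44 = (5 + 1749) + 44 = 1754 + 44 = 1798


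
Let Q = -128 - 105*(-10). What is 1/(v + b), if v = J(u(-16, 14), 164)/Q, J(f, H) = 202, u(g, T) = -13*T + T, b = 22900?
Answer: 461/10557001 ≈ 4.3668e-5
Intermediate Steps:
u(g, T) = -12*T
Q = 922 (Q = -128 + 1050 = 922)
v = 101/461 (v = 202/922 = 202*(1/922) = 101/461 ≈ 0.21909)
1/(v + b) = 1/(101/461 + 22900) = 1/(10557001/461) = 461/10557001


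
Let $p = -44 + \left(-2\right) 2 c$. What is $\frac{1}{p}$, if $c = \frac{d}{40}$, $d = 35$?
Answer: $- \frac{2}{95} \approx -0.021053$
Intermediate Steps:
$c = \frac{7}{8}$ ($c = \frac{35}{40} = 35 \cdot \frac{1}{40} = \frac{7}{8} \approx 0.875$)
$p = - \frac{95}{2}$ ($p = -44 + \left(-2\right) 2 \cdot \frac{7}{8} = -44 - \frac{7}{2} = - \frac{95}{2} \approx -47.5$)
$\frac{1}{p} = \frac{1}{- \frac{95}{2}} = - \frac{2}{95}$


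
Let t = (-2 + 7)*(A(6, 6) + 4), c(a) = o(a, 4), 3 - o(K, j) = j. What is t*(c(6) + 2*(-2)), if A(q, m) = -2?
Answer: -50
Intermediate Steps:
o(K, j) = 3 - j
c(a) = -1 (c(a) = 3 - 1*4 = 3 - 4 = -1)
t = 10 (t = (-2 + 7)*(-2 + 4) = 5*2 = 10)
t*(c(6) + 2*(-2)) = 10*(-1 + 2*(-2)) = 10*(-1 - 4) = 10*(-5) = -50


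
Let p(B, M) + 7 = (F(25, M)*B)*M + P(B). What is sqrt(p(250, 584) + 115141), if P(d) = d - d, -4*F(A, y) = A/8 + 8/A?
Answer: 7*I*sqrt(866)/2 ≈ 103.0*I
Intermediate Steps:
F(A, y) = -2/A - A/32 (F(A, y) = -(A/8 + 8/A)/4 = -(8/A + A/8)/4 = -2/A - A/32)
P(d) = 0
p(B, M) = -7 - 689*B*M/800 (p(B, M) = -7 + (((-2/25 - 1/32*25)*B)*M + 0) = -7 + (((-2*1/25 - 25/32)*B)*M + 0) = -7 + (((-2/25 - 25/32)*B)*M + 0) = -7 + ((-689*B/800)*M + 0) = -7 + (-689*B*M/800 + 0) = -7 - 689*B*M/800)
sqrt(p(250, 584) + 115141) = sqrt((-7 - 689/800*250*584) + 115141) = sqrt((-7 - 251485/2) + 115141) = sqrt(-251499/2 + 115141) = sqrt(-21217/2) = 7*I*sqrt(866)/2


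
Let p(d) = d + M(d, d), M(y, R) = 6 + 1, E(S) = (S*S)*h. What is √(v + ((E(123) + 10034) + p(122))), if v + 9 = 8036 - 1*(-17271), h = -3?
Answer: I*√9926 ≈ 99.629*I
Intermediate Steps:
E(S) = -3*S² (E(S) = (S*S)*(-3) = S²*(-3) = -3*S²)
M(y, R) = 7
v = 25298 (v = -9 + (8036 - 1*(-17271)) = -9 + (8036 + 17271) = -9 + 25307 = 25298)
p(d) = 7 + d (p(d) = d + 7 = 7 + d)
√(v + ((E(123) + 10034) + p(122))) = √(25298 + ((-3*123² + 10034) + (7 + 122))) = √(25298 + ((-3*15129 + 10034) + 129)) = √(25298 + ((-45387 + 10034) + 129)) = √(25298 + (-35353 + 129)) = √(25298 - 35224) = √(-9926) = I*√9926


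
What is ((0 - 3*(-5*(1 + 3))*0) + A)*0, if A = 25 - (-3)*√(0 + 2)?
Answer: 0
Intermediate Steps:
A = 25 + 3*√2 (A = 25 - (-3)*√2 = 25 + 3*√2 ≈ 29.243)
((0 - 3*(-5*(1 + 3))*0) + A)*0 = ((0 - 3*(-5*(1 + 3))*0) + (25 + 3*√2))*0 = ((0 - 3*(-5*4)*0) + (25 + 3*√2))*0 = ((0 - (-60)*0) + (25 + 3*√2))*0 = ((0 - 3*0) + (25 + 3*√2))*0 = ((0 + 0) + (25 + 3*√2))*0 = (0 + (25 + 3*√2))*0 = (25 + 3*√2)*0 = 0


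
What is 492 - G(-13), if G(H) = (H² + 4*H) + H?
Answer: 388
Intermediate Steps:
G(H) = H² + 5*H
492 - G(-13) = 492 - (-13)*(5 - 13) = 492 - (-13)*(-8) = 492 - 1*104 = 492 - 104 = 388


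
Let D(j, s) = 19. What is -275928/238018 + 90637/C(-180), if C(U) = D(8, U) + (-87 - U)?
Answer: 10771166765/13329008 ≈ 808.10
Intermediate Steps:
C(U) = -68 - U (C(U) = 19 + (-87 - U) = -68 - U)
-275928/238018 + 90637/C(-180) = -275928/238018 + 90637/(-68 - 1*(-180)) = -275928*1/238018 + 90637/(-68 + 180) = -137964/119009 + 90637/112 = 10771166765/13329008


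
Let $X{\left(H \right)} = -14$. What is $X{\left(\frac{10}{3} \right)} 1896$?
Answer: $-26544$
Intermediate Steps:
$X{\left(\frac{10}{3} \right)} 1896 = \left(-14\right) 1896 = -26544$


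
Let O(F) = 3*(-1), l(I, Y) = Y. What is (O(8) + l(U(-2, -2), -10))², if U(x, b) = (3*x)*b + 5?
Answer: 169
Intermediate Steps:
U(x, b) = 5 + 3*b*x (U(x, b) = 3*b*x + 5 = 5 + 3*b*x)
O(F) = -3
(O(8) + l(U(-2, -2), -10))² = (-3 - 10)² = (-13)² = 169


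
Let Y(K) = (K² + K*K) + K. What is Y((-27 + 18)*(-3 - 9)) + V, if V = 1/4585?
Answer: 107454061/4585 ≈ 23436.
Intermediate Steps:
Y(K) = K + 2*K² (Y(K) = (K² + K²) + K = 2*K² + K = K + 2*K²)
V = 1/4585 ≈ 0.00021810
Y((-27 + 18)*(-3 - 9)) + V = ((-27 + 18)*(-3 - 9))*(1 + 2*((-27 + 18)*(-3 - 9))) + 1/4585 = (-9*(-12))*(1 + 2*(-9*(-12))) + 1/4585 = 108*(1 + 2*108) + 1/4585 = 108*(1 + 216) + 1/4585 = 108*217 + 1/4585 = 23436 + 1/4585 = 107454061/4585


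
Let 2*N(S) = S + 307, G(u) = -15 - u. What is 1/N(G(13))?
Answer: 2/279 ≈ 0.0071685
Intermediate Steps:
N(S) = 307/2 + S/2 (N(S) = (S + 307)/2 = (307 + S)/2 = 307/2 + S/2)
1/N(G(13)) = 1/(307/2 + (-15 - 1*13)/2) = 1/(307/2 + (-15 - 13)/2) = 1/(307/2 + (½)*(-28)) = 1/(307/2 - 14) = 1/(279/2) = 2/279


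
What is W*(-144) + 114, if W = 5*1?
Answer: -606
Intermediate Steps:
W = 5
W*(-144) + 114 = 5*(-144) + 114 = -720 + 114 = -606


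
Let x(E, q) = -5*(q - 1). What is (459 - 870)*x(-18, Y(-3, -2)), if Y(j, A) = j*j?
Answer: 16440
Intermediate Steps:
Y(j, A) = j²
x(E, q) = 5 - 5*q (x(E, q) = -5*(-1 + q) = 5 - 5*q)
(459 - 870)*x(-18, Y(-3, -2)) = (459 - 870)*(5 - 5*(-3)²) = -411*(5 - 5*9) = -411*(5 - 45) = -411*(-40) = 16440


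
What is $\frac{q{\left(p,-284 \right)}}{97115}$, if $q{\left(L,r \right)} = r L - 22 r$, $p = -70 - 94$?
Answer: $\frac{52824}{97115} \approx 0.54393$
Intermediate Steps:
$p = -164$ ($p = -70 - 94 = -164$)
$q{\left(L,r \right)} = - 22 r + L r$ ($q{\left(L,r \right)} = L r - 22 r = - 22 r + L r$)
$\frac{q{\left(p,-284 \right)}}{97115} = \frac{\left(-284\right) \left(-22 - 164\right)}{97115} = \left(-284\right) \left(-186\right) \frac{1}{97115} = 52824 \cdot \frac{1}{97115} = \frac{52824}{97115}$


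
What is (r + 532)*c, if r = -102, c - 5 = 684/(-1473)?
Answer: 957610/491 ≈ 1950.3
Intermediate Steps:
c = 2227/491 (c = 5 + 684/(-1473) = 5 + 684*(-1/1473) = 5 - 228/491 = 2227/491 ≈ 4.5356)
(r + 532)*c = (-102 + 532)*(2227/491) = 430*(2227/491) = 957610/491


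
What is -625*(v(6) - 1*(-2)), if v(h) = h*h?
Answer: -23750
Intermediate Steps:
v(h) = h²
-625*(v(6) - 1*(-2)) = -625*(6² - 1*(-2)) = -625*(36 + 2) = -625*38 = -23750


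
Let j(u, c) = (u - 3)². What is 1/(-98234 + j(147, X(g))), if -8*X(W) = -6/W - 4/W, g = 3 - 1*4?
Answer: -1/77498 ≈ -1.2904e-5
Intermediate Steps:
g = -1 (g = 3 - 4 = -1)
X(W) = 5/(4*W) (X(W) = -(-6/W - 4/W)/8 = -(-5)/(4*W) = 5/(4*W))
j(u, c) = (-3 + u)²
1/(-98234 + j(147, X(g))) = 1/(-98234 + (-3 + 147)²) = 1/(-98234 + 144²) = 1/(-98234 + 20736) = 1/(-77498) = -1/77498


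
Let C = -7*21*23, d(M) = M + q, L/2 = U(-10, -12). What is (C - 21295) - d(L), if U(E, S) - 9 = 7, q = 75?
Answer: -24783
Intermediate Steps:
U(E, S) = 16 (U(E, S) = 9 + 7 = 16)
L = 32 (L = 2*16 = 32)
d(M) = 75 + M (d(M) = M + 75 = 75 + M)
C = -3381 (C = -147*23 = -3381)
(C - 21295) - d(L) = (-3381 - 21295) - (75 + 32) = -24676 - 1*107 = -24676 - 107 = -24783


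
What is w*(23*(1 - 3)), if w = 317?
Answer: -14582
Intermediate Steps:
w*(23*(1 - 3)) = 317*(23*(1 - 3)) = 317*(23*(-2)) = 317*(-46) = -14582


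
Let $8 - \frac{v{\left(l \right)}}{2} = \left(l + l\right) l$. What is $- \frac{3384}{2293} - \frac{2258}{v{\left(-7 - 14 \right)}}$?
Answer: $- \frac{368819}{2004082} \approx -0.18403$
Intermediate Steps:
$v{\left(l \right)} = 16 - 4 l^{2}$ ($v{\left(l \right)} = 16 - 2 \left(l + l\right) l = 16 - 2 \cdot 2 l l = 16 - 2 \cdot 2 l^{2} = 16 - 4 l^{2}$)
$- \frac{3384}{2293} - \frac{2258}{v{\left(-7 - 14 \right)}} = - \frac{3384}{2293} - \frac{2258}{16 - 4 \left(-7 - 14\right)^{2}} = \left(-3384\right) \frac{1}{2293} - \frac{2258}{16 - 4 \left(-7 - 14\right)^{2}} = - \frac{3384}{2293} - \frac{2258}{16 - 4 \left(-21\right)^{2}} = - \frac{3384}{2293} - \frac{2258}{16 - 1764} = - \frac{3384}{2293} - \frac{2258}{-1748} = - \frac{3384}{2293} - - \frac{1129}{874} = - \frac{3384}{2293} + \frac{1129}{874} = - \frac{368819}{2004082}$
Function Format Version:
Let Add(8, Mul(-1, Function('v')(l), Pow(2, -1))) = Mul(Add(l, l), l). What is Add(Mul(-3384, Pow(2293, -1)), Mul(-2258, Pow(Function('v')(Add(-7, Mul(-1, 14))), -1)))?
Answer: Rational(-368819, 2004082) ≈ -0.18403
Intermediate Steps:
Function('v')(l) = Add(16, Mul(-4, Pow(l, 2))) (Function('v')(l) = Add(16, Mul(-2, Mul(Add(l, l), l))) = Add(16, Mul(-2, Mul(Mul(2, l), l))) = Add(16, Mul(-2, Mul(2, Pow(l, 2)))) = Add(16, Mul(-4, Pow(l, 2))))
Add(Mul(-3384, Pow(2293, -1)), Mul(-2258, Pow(Function('v')(Add(-7, Mul(-1, 14))), -1))) = Add(Mul(-3384, Pow(2293, -1)), Mul(-2258, Pow(Add(16, Mul(-4, Pow(Add(-7, Mul(-1, 14)), 2))), -1))) = Add(Mul(-3384, Rational(1, 2293)), Mul(-2258, Pow(Add(16, Mul(-4, Pow(Add(-7, -14), 2))), -1))) = Add(Rational(-3384, 2293), Mul(-2258, Pow(Add(16, Mul(-4, Pow(-21, 2))), -1))) = Add(Rational(-3384, 2293), Mul(-2258, Pow(Add(16, Mul(-4, 441)), -1))) = Add(Rational(-3384, 2293), Mul(-2258, Pow(Add(16, -1764), -1))) = Add(Rational(-3384, 2293), Mul(-2258, Pow(-1748, -1))) = Add(Rational(-3384, 2293), Mul(-2258, Rational(-1, 1748))) = Add(Rational(-3384, 2293), Rational(1129, 874)) = Rational(-368819, 2004082)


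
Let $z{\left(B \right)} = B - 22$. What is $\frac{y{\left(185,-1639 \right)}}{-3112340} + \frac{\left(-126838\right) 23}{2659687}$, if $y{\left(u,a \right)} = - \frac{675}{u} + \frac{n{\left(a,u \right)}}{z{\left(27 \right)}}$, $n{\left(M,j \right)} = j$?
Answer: $- \frac{167973289408339}{153140229395230} \approx -1.0969$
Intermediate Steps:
$z{\left(B \right)} = -22 + B$
$y{\left(u,a \right)} = - \frac{675}{u} + \frac{u}{5}$ ($y{\left(u,a \right)} = - \frac{675}{u} + \frac{u}{-22 + 27} = - \frac{675}{u} + \frac{u}{5}$)
$\frac{y{\left(185,-1639 \right)}}{-3112340} + \frac{\left(-126838\right) 23}{2659687} = \frac{- \frac{675}{185} + \frac{1}{5} \cdot 185}{-3112340} + \frac{\left(-126838\right) 23}{2659687} = \left(\left(-675\right) \frac{1}{185} + 37\right) \left(- \frac{1}{3112340}\right) - \frac{2917274}{2659687} = \left(- \frac{135}{37} + 37\right) \left(- \frac{1}{3112340}\right) - \frac{2917274}{2659687} = \frac{1234}{37} \left(- \frac{1}{3112340}\right) - \frac{2917274}{2659687} = - \frac{617}{57578290} - \frac{2917274}{2659687} = - \frac{167973289408339}{153140229395230}$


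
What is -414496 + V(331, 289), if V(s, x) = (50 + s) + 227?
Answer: -413888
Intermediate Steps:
V(s, x) = 277 + s
-414496 + V(331, 289) = -414496 + (277 + 331) = -414496 + 608 = -413888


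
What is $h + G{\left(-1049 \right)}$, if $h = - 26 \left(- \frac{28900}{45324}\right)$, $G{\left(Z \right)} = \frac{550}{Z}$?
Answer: $\frac{190822600}{11886219} \approx 16.054$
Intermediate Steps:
$h = \frac{187850}{11331}$ ($h = - 26 \left(\left(-28900\right) \frac{1}{45324}\right) = \left(-26\right) \left(- \frac{7225}{11331}\right) = \frac{187850}{11331} \approx 16.578$)
$h + G{\left(-1049 \right)} = \frac{187850}{11331} + \frac{550}{-1049} = \frac{187850}{11331} + 550 \left(- \frac{1}{1049}\right) = \frac{187850}{11331} - \frac{550}{1049} = \frac{190822600}{11886219}$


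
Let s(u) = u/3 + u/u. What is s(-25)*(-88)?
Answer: 1936/3 ≈ 645.33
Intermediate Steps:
s(u) = 1 + u/3 (s(u) = u*(⅓) + 1 = u/3 + 1 = 1 + u/3)
s(-25)*(-88) = (1 + (⅓)*(-25))*(-88) = (1 - 25/3)*(-88) = -22/3*(-88) = 1936/3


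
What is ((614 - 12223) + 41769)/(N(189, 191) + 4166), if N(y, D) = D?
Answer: 30160/4357 ≈ 6.9222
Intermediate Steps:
((614 - 12223) + 41769)/(N(189, 191) + 4166) = ((614 - 12223) + 41769)/(191 + 4166) = (-11609 + 41769)/4357 = 30160*(1/4357) = 30160/4357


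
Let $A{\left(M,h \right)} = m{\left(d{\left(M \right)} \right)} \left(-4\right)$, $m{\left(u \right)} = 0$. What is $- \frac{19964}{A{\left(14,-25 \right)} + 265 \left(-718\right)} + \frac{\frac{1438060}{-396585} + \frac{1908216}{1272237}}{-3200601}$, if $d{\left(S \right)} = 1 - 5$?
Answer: $\frac{1074644693429851293566}{10242003167274609563805} \approx 0.10493$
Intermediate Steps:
$d{\left(S \right)} = -4$ ($d{\left(S \right)} = 1 - 5 = -4$)
$A{\left(M,h \right)} = 0$ ($A{\left(M,h \right)} = 0 \left(-4\right) = 0$)
$- \frac{19964}{A{\left(14,-25 \right)} + 265 \left(-718\right)} + \frac{\frac{1438060}{-396585} + \frac{1908216}{1272237}}{-3200601} = - \frac{19964}{0 + 265 \left(-718\right)} + \frac{\frac{1438060}{-396585} + \frac{1908216}{1272237}}{-3200601} = - \frac{19964}{0 - 190270} + \left(1438060 \left(- \frac{1}{396585}\right) + 1908216 \cdot \frac{1}{1272237}\right) \left(- \frac{1}{3200601}\right) = - \frac{19964}{-190270} + \left(- \frac{287612}{79317} + \frac{636072}{424079}\right) \left(- \frac{1}{3200601}\right) = \left(-19964\right) \left(- \frac{1}{190270}\right) - - \frac{71518886524}{107657572578699843} = \frac{9982}{95135} + \frac{71518886524}{107657572578699843} = \frac{1074644693429851293566}{10242003167274609563805}$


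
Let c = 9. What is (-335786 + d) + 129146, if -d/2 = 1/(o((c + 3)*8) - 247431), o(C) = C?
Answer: -51109304398/247335 ≈ -2.0664e+5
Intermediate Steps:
d = 2/247335 (d = -2/((9 + 3)*8 - 247431) = -2/(12*8 - 247431) = -2/(96 - 247431) = -2/(-247335) = -2*(-1/247335) = 2/247335 ≈ 8.0862e-6)
(-335786 + d) + 129146 = (-335786 + 2/247335) + 129146 = -83051630308/247335 + 129146 = -51109304398/247335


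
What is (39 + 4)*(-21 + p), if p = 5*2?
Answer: -473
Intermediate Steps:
p = 10
(39 + 4)*(-21 + p) = (39 + 4)*(-21 + 10) = 43*(-11) = -473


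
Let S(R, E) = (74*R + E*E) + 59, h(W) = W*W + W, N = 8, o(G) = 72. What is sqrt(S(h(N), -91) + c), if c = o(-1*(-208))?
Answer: 2*sqrt(3435) ≈ 117.22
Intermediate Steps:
h(W) = W + W**2 (h(W) = W**2 + W = W + W**2)
S(R, E) = 59 + E**2 + 74*R (S(R, E) = (74*R + E**2) + 59 = (E**2 + 74*R) + 59 = 59 + E**2 + 74*R)
c = 72
sqrt(S(h(N), -91) + c) = sqrt((59 + (-91)**2 + 74*(8*(1 + 8))) + 72) = sqrt((59 + 8281 + 74*(8*9)) + 72) = sqrt((59 + 8281 + 74*72) + 72) = sqrt((59 + 8281 + 5328) + 72) = sqrt(13668 + 72) = sqrt(13740) = 2*sqrt(3435)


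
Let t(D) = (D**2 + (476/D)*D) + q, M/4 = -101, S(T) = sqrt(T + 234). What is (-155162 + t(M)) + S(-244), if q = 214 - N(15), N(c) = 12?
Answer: 8732 + I*sqrt(10) ≈ 8732.0 + 3.1623*I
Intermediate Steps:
S(T) = sqrt(234 + T)
M = -404 (M = 4*(-101) = -404)
q = 202 (q = 214 - 1*12 = 214 - 12 = 202)
t(D) = 678 + D**2 (t(D) = (D**2 + (476/D)*D) + 202 = (D**2 + 476) + 202 = (476 + D**2) + 202 = 678 + D**2)
(-155162 + t(M)) + S(-244) = (-155162 + (678 + (-404)**2)) + sqrt(234 - 244) = (-155162 + (678 + 163216)) + sqrt(-10) = (-155162 + 163894) + I*sqrt(10) = 8732 + I*sqrt(10)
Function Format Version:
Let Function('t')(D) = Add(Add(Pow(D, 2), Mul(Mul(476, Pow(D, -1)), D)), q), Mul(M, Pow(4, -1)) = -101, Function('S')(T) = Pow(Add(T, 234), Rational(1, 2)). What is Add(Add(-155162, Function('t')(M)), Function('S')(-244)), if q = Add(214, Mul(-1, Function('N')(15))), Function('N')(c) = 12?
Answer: Add(8732, Mul(I, Pow(10, Rational(1, 2)))) ≈ Add(8732.0, Mul(3.1623, I))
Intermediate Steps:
Function('S')(T) = Pow(Add(234, T), Rational(1, 2))
M = -404 (M = Mul(4, -101) = -404)
q = 202 (q = Add(214, Mul(-1, 12)) = Add(214, -12) = 202)
Function('t')(D) = Add(678, Pow(D, 2)) (Function('t')(D) = Add(Add(Pow(D, 2), Mul(Mul(476, Pow(D, -1)), D)), 202) = Add(Add(Pow(D, 2), 476), 202) = Add(Add(476, Pow(D, 2)), 202) = Add(678, Pow(D, 2)))
Add(Add(-155162, Function('t')(M)), Function('S')(-244)) = Add(Add(-155162, Add(678, Pow(-404, 2))), Pow(Add(234, -244), Rational(1, 2))) = Add(Add(-155162, Add(678, 163216)), Pow(-10, Rational(1, 2))) = Add(Add(-155162, 163894), Mul(I, Pow(10, Rational(1, 2)))) = Add(8732, Mul(I, Pow(10, Rational(1, 2))))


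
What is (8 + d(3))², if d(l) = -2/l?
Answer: 484/9 ≈ 53.778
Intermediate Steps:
(8 + d(3))² = (8 - 2/3)² = (8 - 2*⅓)² = (8 - ⅔)² = (22/3)² = 484/9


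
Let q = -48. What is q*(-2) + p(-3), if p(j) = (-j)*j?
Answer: 87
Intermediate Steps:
p(j) = -j²
q*(-2) + p(-3) = -48*(-2) - 1*(-3)² = 96 - 1*9 = 96 - 9 = 87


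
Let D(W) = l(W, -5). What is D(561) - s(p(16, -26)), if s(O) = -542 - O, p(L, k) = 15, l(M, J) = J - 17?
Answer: 535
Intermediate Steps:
l(M, J) = -17 + J
D(W) = -22 (D(W) = -17 - 5 = -22)
D(561) - s(p(16, -26)) = -22 - (-542 - 1*15) = -22 - (-542 - 15) = -22 - 1*(-557) = -22 + 557 = 535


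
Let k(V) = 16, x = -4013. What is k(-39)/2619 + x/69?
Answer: -3502981/60237 ≈ -58.153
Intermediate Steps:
k(-39)/2619 + x/69 = 16/2619 - 4013/69 = -3502981/60237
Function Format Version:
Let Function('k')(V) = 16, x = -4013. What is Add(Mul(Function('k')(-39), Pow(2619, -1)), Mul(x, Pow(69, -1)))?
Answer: Rational(-3502981, 60237) ≈ -58.153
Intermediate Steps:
Add(Mul(Function('k')(-39), Pow(2619, -1)), Mul(x, Pow(69, -1))) = Add(Mul(16, Pow(2619, -1)), Mul(-4013, Pow(69, -1))) = Add(Mul(16, Rational(1, 2619)), Mul(-4013, Rational(1, 69))) = Add(Rational(16, 2619), Rational(-4013, 69)) = Rational(-3502981, 60237)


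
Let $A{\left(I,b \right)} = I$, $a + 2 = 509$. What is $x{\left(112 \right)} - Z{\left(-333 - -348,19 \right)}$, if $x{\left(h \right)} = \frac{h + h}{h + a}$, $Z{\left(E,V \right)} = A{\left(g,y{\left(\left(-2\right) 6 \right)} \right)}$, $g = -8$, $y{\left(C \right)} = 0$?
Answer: $\frac{5176}{619} \approx 8.3619$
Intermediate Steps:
$a = 507$ ($a = -2 + 509 = 507$)
$Z{\left(E,V \right)} = -8$
$x{\left(h \right)} = \frac{2 h}{507 + h}$ ($x{\left(h \right)} = \frac{h + h}{h + 507} = \frac{2 h}{507 + h}$)
$x{\left(112 \right)} - Z{\left(-333 - -348,19 \right)} = 2 \cdot 112 \frac{1}{507 + 112} - -8 = 2 \cdot 112 \cdot \frac{1}{619} + 8 = \frac{224}{619} + 8 = \frac{5176}{619}$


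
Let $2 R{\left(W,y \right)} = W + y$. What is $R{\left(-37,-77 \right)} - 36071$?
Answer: $-36128$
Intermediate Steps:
$R{\left(W,y \right)} = \frac{W}{2} + \frac{y}{2}$ ($R{\left(W,y \right)} = \frac{W + y}{2} = \frac{W}{2} + \frac{y}{2}$)
$R{\left(-37,-77 \right)} - 36071 = \left(\frac{1}{2} \left(-37\right) + \frac{1}{2} \left(-77\right)\right) - 36071 = \left(- \frac{37}{2} - \frac{77}{2}\right) - 36071 = -57 - 36071 = -36128$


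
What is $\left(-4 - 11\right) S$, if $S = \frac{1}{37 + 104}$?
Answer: $- \frac{5}{47} \approx -0.10638$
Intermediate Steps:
$S = \frac{1}{141} \approx 0.0070922$
$\left(-4 - 11\right) S = \left(-4 - 11\right) \frac{1}{141} = \left(-15\right) \frac{1}{141} = - \frac{5}{47}$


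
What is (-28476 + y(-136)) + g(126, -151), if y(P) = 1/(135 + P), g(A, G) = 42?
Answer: -28435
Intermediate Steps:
(-28476 + y(-136)) + g(126, -151) = (-28476 + 1/(135 - 136)) + 42 = (-28476 + 1/(-1)) + 42 = (-28476 - 1) + 42 = -28477 + 42 = -28435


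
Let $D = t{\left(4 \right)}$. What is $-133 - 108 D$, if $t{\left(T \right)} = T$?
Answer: $-565$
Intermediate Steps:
$D = 4$
$-133 - 108 D = -133 - 432 = -565$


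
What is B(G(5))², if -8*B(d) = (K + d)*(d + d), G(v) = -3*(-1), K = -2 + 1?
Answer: 9/4 ≈ 2.2500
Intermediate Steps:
K = -1
G(v) = 3
B(d) = -d*(-1 + d)/4 (B(d) = -(-1 + d)*(d + d)/8 = -(-1 + d)*2*d/8 = -d*(-1 + d)/4)
B(G(5))² = ((¼)*3*(1 - 1*3))² = ((¼)*3*(1 - 3))² = ((¼)*3*(-2))² = (-3/2)² = 9/4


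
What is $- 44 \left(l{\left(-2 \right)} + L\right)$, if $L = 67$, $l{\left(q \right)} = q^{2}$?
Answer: $-3124$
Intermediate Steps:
$- 44 \left(l{\left(-2 \right)} + L\right) = - 44 \left(\left(-2\right)^{2} + 67\right) = - 44 \left(4 + 67\right) = \left(-44\right) 71 = -3124$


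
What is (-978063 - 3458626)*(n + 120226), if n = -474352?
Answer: 1571146928814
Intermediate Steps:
(-978063 - 3458626)*(n + 120226) = (-978063 - 3458626)*(-474352 + 120226) = -4436689*(-354126) = 1571146928814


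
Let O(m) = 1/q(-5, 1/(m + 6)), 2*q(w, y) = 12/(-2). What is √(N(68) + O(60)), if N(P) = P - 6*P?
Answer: I*√3063/3 ≈ 18.448*I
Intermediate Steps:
q(w, y) = -3 (q(w, y) = (12/(-2))/2 = (12*(-½))/2 = (½)*(-6) = -3)
O(m) = -⅓ (O(m) = 1/(-3) = -⅓)
N(P) = -5*P
√(N(68) + O(60)) = √(-5*68 - ⅓) = √(-340 - ⅓) = √(-1021/3) = I*√3063/3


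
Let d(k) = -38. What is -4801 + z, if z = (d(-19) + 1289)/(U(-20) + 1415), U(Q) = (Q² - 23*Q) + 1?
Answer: -10925825/2276 ≈ -4800.5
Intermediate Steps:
U(Q) = 1 + Q² - 23*Q
z = 1251/2276 (z = (-38 + 1289)/((1 + (-20)² - 23*(-20)) + 1415) = 1251/((1 + 400 + 460) + 1415) = 1251/(861 + 1415) = 1251/2276 ≈ 0.54965)
-4801 + z = -4801 + 1251/2276 = -10925825/2276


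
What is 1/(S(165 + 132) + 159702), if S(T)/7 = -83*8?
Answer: 1/155054 ≈ 6.4494e-6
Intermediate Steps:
S(T) = -4648 (S(T) = 7*(-83*8) = 7*(-664) = -4648)
1/(S(165 + 132) + 159702) = 1/(-4648 + 159702) = 1/155054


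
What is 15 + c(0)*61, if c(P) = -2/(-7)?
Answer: 227/7 ≈ 32.429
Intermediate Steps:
c(P) = 2/7 (c(P) = -2*(-1/7) = 2/7)
15 + c(0)*61 = 15 + (2/7)*61 = 15 + 122/7 = 227/7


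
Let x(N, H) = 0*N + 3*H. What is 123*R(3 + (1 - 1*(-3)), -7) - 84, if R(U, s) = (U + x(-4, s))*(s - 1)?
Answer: 13692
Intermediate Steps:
x(N, H) = 3*H (x(N, H) = 0 + 3*H = 3*H)
R(U, s) = (-1 + s)*(U + 3*s) (R(U, s) = (U + 3*s)*(s - 1) = (U + 3*s)*(-1 + s) = (-1 + s)*(U + 3*s))
123*R(3 + (1 - 1*(-3)), -7) - 84 = 123*(-(3 + (1 - 1*(-3))) - 3*(-7) + 3*(-7)**2 + (3 + (1 - 1*(-3)))*(-7)) - 84 = 123*(-(3 + (1 + 3)) + 21 + 3*49 + (3 + (1 + 3))*(-7)) - 84 = 123*(-(3 + 4) + 21 + 147 + (3 + 4)*(-7)) - 84 = 123*(-1*7 + 21 + 147 + 7*(-7)) - 84 = 123*(-7 + 21 + 147 - 49) - 84 = 123*112 - 84 = 13776 - 84 = 13692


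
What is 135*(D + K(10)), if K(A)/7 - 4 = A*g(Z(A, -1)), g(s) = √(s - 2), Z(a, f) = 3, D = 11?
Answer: 14715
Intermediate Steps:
g(s) = √(-2 + s)
K(A) = 28 + 7*A (K(A) = 28 + 7*(A*√(-2 + 3)) = 28 + 7*(A*√1) = 28 + 7*(A*1) = 28 + 7*A)
135*(D + K(10)) = 135*(11 + (28 + 7*10)) = 135*(11 + (28 + 70)) = 135*(11 + 98) = 135*109 = 14715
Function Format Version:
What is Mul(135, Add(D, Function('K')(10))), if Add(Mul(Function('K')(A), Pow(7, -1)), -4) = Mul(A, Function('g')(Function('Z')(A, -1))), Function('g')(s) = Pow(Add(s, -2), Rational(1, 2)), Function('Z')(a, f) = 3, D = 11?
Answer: 14715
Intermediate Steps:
Function('g')(s) = Pow(Add(-2, s), Rational(1, 2))
Function('K')(A) = Add(28, Mul(7, A)) (Function('K')(A) = Add(28, Mul(7, Mul(A, Pow(Add(-2, 3), Rational(1, 2))))) = Add(28, Mul(7, Mul(A, Pow(1, Rational(1, 2))))) = Add(28, Mul(7, Mul(A, 1))) = Add(28, Mul(7, A)))
Mul(135, Add(D, Function('K')(10))) = Mul(135, Add(11, Add(28, Mul(7, 10)))) = Mul(135, Add(11, Add(28, 70))) = Mul(135, Add(11, 98)) = Mul(135, 109) = 14715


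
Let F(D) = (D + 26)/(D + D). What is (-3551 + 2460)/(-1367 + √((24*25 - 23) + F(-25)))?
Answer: 74569850/93405601 + 5455*√57698/93405601 ≈ 0.81237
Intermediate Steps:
F(D) = (26 + D)/(2*D) (F(D) = (26 + D)/((2*D)) = (26 + D)*(1/(2*D)) = (26 + D)/(2*D))
(-3551 + 2460)/(-1367 + √((24*25 - 23) + F(-25))) = (-3551 + 2460)/(-1367 + √((24*25 - 23) + (½)*(26 - 25)/(-25))) = -1091/(-1367 + √((600 - 23) + (½)*(-1/25)*1)) = -1091/(-1367 + √(577 - 1/50)) = -1091/(-1367 + √(28849/50)) = -1091/(-1367 + √57698/10)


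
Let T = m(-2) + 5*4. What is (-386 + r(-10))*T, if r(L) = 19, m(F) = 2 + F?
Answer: -7340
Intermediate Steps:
T = 20 (T = (2 - 2) + 5*4 = 0 + 20 = 20)
(-386 + r(-10))*T = (-386 + 19)*20 = -367*20 = -7340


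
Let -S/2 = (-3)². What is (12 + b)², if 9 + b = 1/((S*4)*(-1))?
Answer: 47089/5184 ≈ 9.0835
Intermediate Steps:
S = -18 (S = -2*(-3)² = -2*9 = -18)
b = -647/72 (b = -9 + 1/(-18*4*(-1)) = -9 + 1/(-72*(-1)) = -9 + 1/72 = -647/72 ≈ -8.9861)
(12 + b)² = (12 - 647/72)² = (217/72)² = 47089/5184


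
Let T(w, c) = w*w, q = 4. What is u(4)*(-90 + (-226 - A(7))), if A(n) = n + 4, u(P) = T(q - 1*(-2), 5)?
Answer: -11772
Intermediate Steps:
T(w, c) = w²
u(P) = 36 (u(P) = (4 - 1*(-2))² = (4 + 2)² = 6² = 36)
A(n) = 4 + n
u(4)*(-90 + (-226 - A(7))) = 36*(-90 + (-226 - (4 + 7))) = 36*(-90 + (-226 - 1*11)) = 36*(-90 + (-226 - 11)) = 36*(-90 - 237) = 36*(-327) = -11772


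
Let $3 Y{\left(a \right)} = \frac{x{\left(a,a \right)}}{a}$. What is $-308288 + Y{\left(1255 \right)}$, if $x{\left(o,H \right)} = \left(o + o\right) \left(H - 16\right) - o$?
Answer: $- \frac{922387}{3} \approx -3.0746 \cdot 10^{5}$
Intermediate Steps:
$x{\left(o,H \right)} = - o + 2 o \left(-16 + H\right)$ ($x{\left(o,H \right)} = 2 o \left(-16 + H\right) - o = - o + 2 o \left(-16 + H\right)$)
$Y{\left(a \right)} = -11 + \frac{2 a}{3}$ ($Y{\left(a \right)} = \frac{a \left(-33 + 2 a\right) \frac{1}{a}}{3} = \frac{-33 + 2 a}{3} = -11 + \frac{2 a}{3}$)
$-308288 + Y{\left(1255 \right)} = -308288 + \left(-11 + \frac{2}{3} \cdot 1255\right) = -308288 + \left(-11 + \frac{2510}{3}\right) = -308288 + \frac{2477}{3} = - \frac{922387}{3}$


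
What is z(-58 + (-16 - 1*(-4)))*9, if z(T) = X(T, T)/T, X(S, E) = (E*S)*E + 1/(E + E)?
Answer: 432180009/9800 ≈ 44100.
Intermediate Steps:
X(S, E) = 1/(2*E) + S*E² (X(S, E) = S*E² + 1/(2*E) = 1/(2*E) + S*E²)
z(T) = (½ + T⁴)/T² (z(T) = ((½ + T*T³)/T)/T = ((½ + T⁴)/T)/T = (½ + T⁴)/T²)
z(-58 + (-16 - 1*(-4)))*9 = ((½ + (-58 + (-16 - 1*(-4)))⁴)/(-58 + (-16 - 1*(-4)))²)*9 = ((½ + (-58 + (-16 + 4))⁴)/(-58 + (-16 + 4))²)*9 = ((½ + (-58 - 12)⁴)/(-58 - 12)²)*9 = ((½ + (-70)⁴)/(-70)²)*9 = ((½ + 24010000)/4900)*9 = ((1/4900)*(48020001/2))*9 = (48020001/9800)*9 = 432180009/9800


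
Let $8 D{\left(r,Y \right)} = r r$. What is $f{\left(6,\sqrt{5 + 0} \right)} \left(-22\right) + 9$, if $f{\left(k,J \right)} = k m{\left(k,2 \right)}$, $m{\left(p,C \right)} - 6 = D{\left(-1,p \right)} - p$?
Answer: $- \frac{15}{2} \approx -7.5$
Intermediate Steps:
$D{\left(r,Y \right)} = \frac{r^{2}}{8}$ ($D{\left(r,Y \right)} = \frac{r r}{8} = \frac{r^{2}}{8}$)
$m{\left(p,C \right)} = \frac{49}{8} - p$ ($m{\left(p,C \right)} = 6 - \left(- \frac{1}{8} + p\right) = \frac{49}{8} - p$)
$f{\left(k,J \right)} = k \left(\frac{49}{8} - k\right)$
$f{\left(6,\sqrt{5 + 0} \right)} \left(-22\right) + 9 = \frac{1}{8} \cdot 6 \left(49 - 48\right) \left(-22\right) + 9 = \frac{1}{8} \cdot 6 \cdot 1 \left(-22\right) + 9 = \frac{3}{4} \left(-22\right) + 9 = - \frac{33}{2} + 9 = - \frac{15}{2}$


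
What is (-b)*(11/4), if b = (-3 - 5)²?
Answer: -176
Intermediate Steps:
b = 64 (b = (-8)² = 64)
(-b)*(11/4) = (-1*64)*(11/4) = -704/4 = -64*11/4 = -176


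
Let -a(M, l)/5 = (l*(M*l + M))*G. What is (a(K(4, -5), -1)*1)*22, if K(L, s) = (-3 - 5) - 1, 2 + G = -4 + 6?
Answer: 0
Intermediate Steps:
G = 0 (G = -2 + (-4 + 6) = -2 + 2 = 0)
K(L, s) = -9 (K(L, s) = -8 - 1 = -9)
a(M, l) = 0 (a(M, l) = -5*l*(M*l + M)*0 = -5*l*(M + M*l)*0 = -5*0 = 0)
(a(K(4, -5), -1)*1)*22 = (0*1)*22 = 0*22 = 0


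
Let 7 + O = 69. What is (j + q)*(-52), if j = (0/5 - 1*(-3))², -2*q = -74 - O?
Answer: -4004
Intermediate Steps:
O = 62 (O = -7 + 69 = 62)
q = 68 (q = -(-74 - 1*62)/2 = -(-74 - 62)/2 = -½*(-136) = 68)
j = 9 (j = (0*(⅕) + 3)² = (0 + 3)² = 3² = 9)
(j + q)*(-52) = (9 + 68)*(-52) = 77*(-52) = -4004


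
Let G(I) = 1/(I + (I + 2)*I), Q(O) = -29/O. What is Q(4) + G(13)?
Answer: -1507/208 ≈ -7.2452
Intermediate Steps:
G(I) = 1/(I + I*(2 + I)) (G(I) = 1/(I + (2 + I)*I) = 1/(I + I*(2 + I)))
Q(4) + G(13) = -29/4 + 1/(13*(3 + 13)) = -29*¼ + (1/13)/16 = -29/4 + (1/13)*(1/16) = -29/4 + 1/208 = -1507/208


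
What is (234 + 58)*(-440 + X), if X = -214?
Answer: -190968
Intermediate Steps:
(234 + 58)*(-440 + X) = (234 + 58)*(-440 - 214) = 292*(-654) = -190968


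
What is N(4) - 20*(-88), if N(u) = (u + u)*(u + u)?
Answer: 1824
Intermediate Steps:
N(u) = 4*u² (N(u) = (2*u)*(2*u) = 4*u²)
N(4) - 20*(-88) = 4*4² - 20*(-88) = 4*16 + 1760 = 64 + 1760 = 1824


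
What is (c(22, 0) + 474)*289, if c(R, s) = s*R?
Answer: 136986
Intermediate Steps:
c(R, s) = R*s
(c(22, 0) + 474)*289 = (22*0 + 474)*289 = (0 + 474)*289 = 474*289 = 136986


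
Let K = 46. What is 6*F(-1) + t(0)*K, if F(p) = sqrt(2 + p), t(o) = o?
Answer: 6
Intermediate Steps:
6*F(-1) + t(0)*K = 6*sqrt(2 - 1) + 0*46 = 6*sqrt(1) + 0 = 6*1 + 0 = 6 + 0 = 6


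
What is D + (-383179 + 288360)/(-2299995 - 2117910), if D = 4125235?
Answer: 18224896427494/4417905 ≈ 4.1252e+6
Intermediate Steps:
D + (-383179 + 288360)/(-2299995 - 2117910) = 4125235 + (-383179 + 288360)/(-2299995 - 2117910) = 4125235 - 94819/(-4417905) = 4125235 - 94819*(-1/4417905) = 4125235 + 94819/4417905 = 18224896427494/4417905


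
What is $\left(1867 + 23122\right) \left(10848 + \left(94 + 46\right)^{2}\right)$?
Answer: $760865072$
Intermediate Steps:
$\left(1867 + 23122\right) \left(10848 + \left(94 + 46\right)^{2}\right) = 24989 \left(10848 + 140^{2}\right) = 24989 \left(10848 + 19600\right) = 24989 \cdot 30448 = 760865072$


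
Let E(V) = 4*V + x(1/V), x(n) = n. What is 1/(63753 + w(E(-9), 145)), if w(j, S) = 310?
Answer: 1/64063 ≈ 1.5610e-5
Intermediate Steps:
E(V) = 1/V + 4*V (E(V) = 4*V + 1/V = 1/V + 4*V)
1/(63753 + w(E(-9), 145)) = 1/(63753 + 310) = 1/64063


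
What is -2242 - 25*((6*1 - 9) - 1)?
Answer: -2142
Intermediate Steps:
-2242 - 25*((6*1 - 9) - 1) = -2242 - 25*((6 - 9) - 1) = -2242 - 25*(-3 - 1) = -2242 - 25*(-4) = -2242 - 1*(-100) = -2242 + 100 = -2142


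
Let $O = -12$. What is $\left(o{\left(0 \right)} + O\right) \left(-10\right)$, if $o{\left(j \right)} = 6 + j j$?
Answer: $60$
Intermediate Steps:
$o{\left(j \right)} = 6 + j^{2}$
$\left(o{\left(0 \right)} + O\right) \left(-10\right) = \left(\left(6 + 0^{2}\right) - 12\right) \left(-10\right) = \left(\left(6 + 0\right) - 12\right) \left(-10\right) = \left(6 - 12\right) \left(-10\right) = \left(-6\right) \left(-10\right) = 60$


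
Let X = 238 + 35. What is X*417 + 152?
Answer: 113993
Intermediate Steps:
X = 273
X*417 + 152 = 273*417 + 152 = 113841 + 152 = 113993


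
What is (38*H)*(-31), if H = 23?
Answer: -27094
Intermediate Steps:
(38*H)*(-31) = (38*23)*(-31) = 874*(-31) = -27094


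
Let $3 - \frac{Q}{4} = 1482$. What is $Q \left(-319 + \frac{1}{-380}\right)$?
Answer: $\frac{179285859}{95} \approx 1.8872 \cdot 10^{6}$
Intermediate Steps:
$Q = -5916$ ($Q = 12 - 5928 = -5916$)
$Q \left(-319 + \frac{1}{-380}\right) = - 5916 \left(-319 + \frac{1}{-380}\right) = - 5916 \left(-319 - \frac{1}{380}\right) = \left(-5916\right) \left(- \frac{121221}{380}\right) = \frac{179285859}{95}$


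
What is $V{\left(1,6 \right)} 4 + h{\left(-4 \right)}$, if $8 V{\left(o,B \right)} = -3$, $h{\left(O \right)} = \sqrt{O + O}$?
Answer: $- \frac{3}{2} + 2 i \sqrt{2} \approx -1.5 + 2.8284 i$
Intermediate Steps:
$h{\left(O \right)} = \sqrt{2} \sqrt{O}$ ($h{\left(O \right)} = \sqrt{2 O} = \sqrt{2} \sqrt{O}$)
$V{\left(o,B \right)} = - \frac{3}{8}$ ($V{\left(o,B \right)} = \frac{1}{8} \left(-3\right) = - \frac{3}{8}$)
$V{\left(1,6 \right)} 4 + h{\left(-4 \right)} = \left(- \frac{3}{8}\right) 4 + \sqrt{2} \sqrt{-4} = - \frac{3}{2} + \sqrt{2} \cdot 2 i = - \frac{3}{2} + 2 i \sqrt{2}$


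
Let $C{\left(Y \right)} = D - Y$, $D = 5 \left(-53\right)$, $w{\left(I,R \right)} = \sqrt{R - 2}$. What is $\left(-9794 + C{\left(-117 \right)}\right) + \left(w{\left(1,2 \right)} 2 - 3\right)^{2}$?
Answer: $-9933$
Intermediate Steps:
$w{\left(I,R \right)} = \sqrt{-2 + R}$
$D = -265$
$C{\left(Y \right)} = -265 - Y$
$\left(-9794 + C{\left(-117 \right)}\right) + \left(w{\left(1,2 \right)} 2 - 3\right)^{2} = \left(-9794 - 148\right) + \left(\sqrt{-2 + 2} \cdot 2 - 3\right)^{2} = \left(-9794 + \left(-265 + 117\right)\right) + \left(\sqrt{0} \cdot 2 - 3\right)^{2} = \left(-9794 - 148\right) + \left(0 \cdot 2 - 3\right)^{2} = -9942 + \left(0 - 3\right)^{2} = -9942 + \left(-3\right)^{2} = -9942 + 9 = -9933$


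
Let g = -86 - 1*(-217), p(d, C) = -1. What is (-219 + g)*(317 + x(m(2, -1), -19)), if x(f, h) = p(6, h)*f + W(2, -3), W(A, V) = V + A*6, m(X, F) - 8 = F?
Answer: -28072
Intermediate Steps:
m(X, F) = 8 + F
W(A, V) = V + 6*A
g = 131 (g = -86 + 217 = 131)
x(f, h) = 9 - f (x(f, h) = -f + (-3 + 6*2) = -f + (-3 + 12) = -f + 9 = 9 - f)
(-219 + g)*(317 + x(m(2, -1), -19)) = (-219 + 131)*(317 + (9 - (8 - 1))) = -88*(317 + (9 - 1*7)) = -88*(317 + (9 - 7)) = -88*(317 + 2) = -88*319 = -28072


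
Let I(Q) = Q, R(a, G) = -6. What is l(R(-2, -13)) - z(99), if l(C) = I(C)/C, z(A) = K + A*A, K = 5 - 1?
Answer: -9804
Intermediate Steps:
K = 4
z(A) = 4 + A² (z(A) = 4 + A*A = 4 + A²)
l(C) = 1 (l(C) = C/C = 1)
l(R(-2, -13)) - z(99) = 1 - (4 + 99²) = 1 - (4 + 9801) = 1 - 1*9805 = 1 - 9805 = -9804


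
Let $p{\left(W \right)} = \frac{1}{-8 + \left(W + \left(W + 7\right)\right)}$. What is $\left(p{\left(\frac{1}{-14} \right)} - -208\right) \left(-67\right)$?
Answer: $- \frac{111019}{8} \approx -13877.0$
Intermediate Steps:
$p{\left(W \right)} = \frac{1}{-1 + 2 W}$ ($p{\left(W \right)} = \frac{1}{-8 + \left(W + \left(7 + W\right)\right)} = \frac{1}{-8 + \left(7 + 2 W\right)} = \frac{1}{-1 + 2 W}$)
$\left(p{\left(\frac{1}{-14} \right)} - -208\right) \left(-67\right) = \left(\frac{1}{-1 + \frac{2}{-14}} - -208\right) \left(-67\right) = \left(\frac{1}{-1 + 2 \left(- \frac{1}{14}\right)} + 208\right) \left(-67\right) = \left(\frac{1}{-1 - \frac{1}{7}} + 208\right) \left(-67\right) = \left(\frac{1}{- \frac{8}{7}} + 208\right) \left(-67\right) = \left(- \frac{7}{8} + 208\right) \left(-67\right) = \frac{1657}{8} \left(-67\right) = - \frac{111019}{8}$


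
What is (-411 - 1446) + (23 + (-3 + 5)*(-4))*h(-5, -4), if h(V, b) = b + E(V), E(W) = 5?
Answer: -1842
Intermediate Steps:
h(V, b) = 5 + b (h(V, b) = b + 5 = 5 + b)
(-411 - 1446) + (23 + (-3 + 5)*(-4))*h(-5, -4) = (-411 - 1446) + (23 + (-3 + 5)*(-4))*(5 - 4) = -1857 + (23 + 2*(-4))*1 = -1857 + (23 - 8)*1 = -1857 + 15*1 = -1857 + 15 = -1842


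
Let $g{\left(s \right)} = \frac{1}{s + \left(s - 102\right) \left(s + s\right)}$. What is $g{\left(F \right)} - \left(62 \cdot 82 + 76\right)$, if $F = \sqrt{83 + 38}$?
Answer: $- \frac{10273561}{1991} \approx -5160.0$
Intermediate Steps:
$F = 11$ ($F = \sqrt{121} = 11$)
$g{\left(s \right)} = \frac{1}{s + 2 s \left(-102 + s\right)}$ ($g{\left(s \right)} = \frac{1}{s + \left(-102 + s\right) 2 s} = \frac{1}{s + 2 s \left(-102 + s\right)}$)
$g{\left(F \right)} - \left(62 \cdot 82 + 76\right) = \frac{1}{11 \left(-203 + 2 \cdot 11\right)} - \left(62 \cdot 82 + 76\right) = \frac{1}{11 \left(-203 + 22\right)} - \left(5084 + 76\right) = \frac{1}{11 \left(-181\right)} - 5160 = \frac{1}{11} \left(- \frac{1}{181}\right) - 5160 = - \frac{1}{1991} - 5160 = - \frac{10273561}{1991}$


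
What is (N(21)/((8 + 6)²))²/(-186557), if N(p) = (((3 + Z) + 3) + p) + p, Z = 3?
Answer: -2601/7166773712 ≈ -3.6292e-7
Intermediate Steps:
N(p) = 9 + 2*p (N(p) = (((3 + 3) + 3) + p) + p = ((6 + 3) + p) + p = (9 + p) + p = 9 + 2*p)
(N(21)/((8 + 6)²))²/(-186557) = ((9 + 2*21)/((8 + 6)²))²/(-186557) = ((9 + 42)/(14²))²*(-1/186557) = (51/196)²*(-1/186557) = (2601/38416)*(-1/186557) = -2601/7166773712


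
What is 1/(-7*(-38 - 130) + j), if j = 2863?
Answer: 1/4039 ≈ 0.00024759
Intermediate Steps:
1/(-7*(-38 - 130) + j) = 1/(-7*(-38 - 130) + 2863) = 1/(-7*(-168) + 2863) = 1/(1176 + 2863) = 1/4039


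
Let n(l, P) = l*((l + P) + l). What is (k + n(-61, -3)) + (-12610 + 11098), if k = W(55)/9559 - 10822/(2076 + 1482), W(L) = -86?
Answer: 103902506350/17005461 ≈ 6110.0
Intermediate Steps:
n(l, P) = l*(P + 2*l) (n(l, P) = l*((P + l) + l) = l*(P + 2*l))
k = -51876743/17005461 (k = -86/9559 - 10822/(2076 + 1482) = -86*1/9559 - 10822/3558 = -86/9559 - 10822*1/3558 = -86/9559 - 5411/1779 = -51876743/17005461 ≈ -3.0506)
(k + n(-61, -3)) + (-12610 + 11098) = (-51876743/17005461 - 61*(-3 + 2*(-61))) + (-12610 + 11098) = (-51876743/17005461 - 61*(-3 - 122)) - 1512 = (-51876743/17005461 - 61*(-125)) - 1512 = (-51876743/17005461 + 7625) - 1512 = 129614763382/17005461 - 1512 = 103902506350/17005461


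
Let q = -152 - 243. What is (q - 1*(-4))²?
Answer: 152881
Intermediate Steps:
q = -395
(q - 1*(-4))² = (-395 - 1*(-4))² = (-395 + 4)² = (-391)² = 152881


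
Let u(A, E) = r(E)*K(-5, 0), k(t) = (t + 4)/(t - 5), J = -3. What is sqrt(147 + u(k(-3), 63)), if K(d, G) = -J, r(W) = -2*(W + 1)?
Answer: I*sqrt(237) ≈ 15.395*I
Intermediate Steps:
k(t) = (4 + t)/(-5 + t)
r(W) = -2 - 2*W (r(W) = -2*(1 + W) = -2 - 2*W)
K(d, G) = 3 (K(d, G) = -1*(-3) = 3)
u(A, E) = -6 - 6*E (u(A, E) = (-2 - 2*E)*3 = -6 - 6*E)
sqrt(147 + u(k(-3), 63)) = sqrt(147 + (-6 - 6*63)) = sqrt(147 + (-6 - 378)) = sqrt(147 - 384) = sqrt(-237) = I*sqrt(237)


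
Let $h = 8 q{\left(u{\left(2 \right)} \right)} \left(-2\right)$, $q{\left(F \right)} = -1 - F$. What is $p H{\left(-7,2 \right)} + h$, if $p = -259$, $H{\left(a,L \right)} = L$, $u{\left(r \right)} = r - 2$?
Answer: $-502$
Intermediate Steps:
$u{\left(r \right)} = -2 + r$
$h = 16$ ($h = 8 \left(-1 - \left(-2 + 2\right)\right) \left(-2\right) = 8 \left(-1 - 0\right) \left(-2\right) = 8 \left(-1 + 0\right) \left(-2\right) = 8 \left(-1\right) \left(-2\right) = \left(-8\right) \left(-2\right) = 16$)
$p H{\left(-7,2 \right)} + h = \left(-259\right) 2 + 16 = -518 + 16 = -502$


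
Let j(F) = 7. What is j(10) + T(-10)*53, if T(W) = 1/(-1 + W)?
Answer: 24/11 ≈ 2.1818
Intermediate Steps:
j(10) + T(-10)*53 = 7 + 53/(-1 - 10) = 7 + 53/(-11) = 7 - 1/11*53 = 7 - 53/11 = 24/11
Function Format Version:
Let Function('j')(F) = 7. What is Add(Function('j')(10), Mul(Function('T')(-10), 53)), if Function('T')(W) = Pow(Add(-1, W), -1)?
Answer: Rational(24, 11) ≈ 2.1818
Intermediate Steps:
Add(Function('j')(10), Mul(Function('T')(-10), 53)) = Add(7, Mul(Pow(Add(-1, -10), -1), 53)) = Add(7, Mul(Pow(-11, -1), 53)) = Add(7, Mul(Rational(-1, 11), 53)) = Add(7, Rational(-53, 11)) = Rational(24, 11)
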